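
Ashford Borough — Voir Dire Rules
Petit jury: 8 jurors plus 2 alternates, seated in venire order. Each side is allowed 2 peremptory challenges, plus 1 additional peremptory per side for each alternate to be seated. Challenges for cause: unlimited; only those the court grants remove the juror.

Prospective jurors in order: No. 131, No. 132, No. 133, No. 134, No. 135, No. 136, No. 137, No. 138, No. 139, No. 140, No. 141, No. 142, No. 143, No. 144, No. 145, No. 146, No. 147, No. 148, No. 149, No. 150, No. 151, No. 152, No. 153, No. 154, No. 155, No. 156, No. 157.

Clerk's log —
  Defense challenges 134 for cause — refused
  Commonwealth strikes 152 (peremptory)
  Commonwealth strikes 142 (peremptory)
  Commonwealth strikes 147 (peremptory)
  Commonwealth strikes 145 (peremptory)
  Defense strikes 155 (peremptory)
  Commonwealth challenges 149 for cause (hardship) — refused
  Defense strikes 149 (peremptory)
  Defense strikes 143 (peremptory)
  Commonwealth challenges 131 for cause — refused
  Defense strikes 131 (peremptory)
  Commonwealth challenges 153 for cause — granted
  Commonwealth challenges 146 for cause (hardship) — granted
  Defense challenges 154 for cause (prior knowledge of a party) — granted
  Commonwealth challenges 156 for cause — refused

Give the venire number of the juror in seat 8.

139

Removed: #131, #142, #143, #145, #146, #147, #149, #152, #153, #154, #155. (#134, #156 stay — for-cause denied.)
Seating in order: seats 1–8 → #132, #133, #134, #135, #136, #137, #138, #139; alternates → #140, #141.
So seat 8 is #139.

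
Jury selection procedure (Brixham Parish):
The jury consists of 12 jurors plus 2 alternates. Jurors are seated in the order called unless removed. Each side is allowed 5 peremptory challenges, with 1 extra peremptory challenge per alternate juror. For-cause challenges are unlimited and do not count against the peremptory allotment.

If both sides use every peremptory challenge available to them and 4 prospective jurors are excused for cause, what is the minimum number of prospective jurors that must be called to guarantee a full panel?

32

Seats to fill: 12 + 2 alternates = 14.
Peremptories: 5 + 1×2 = 7 per side × 2 sides = 14.
For-cause removals: 4.
Minimum venire: 14 + 14 + 4 = 32.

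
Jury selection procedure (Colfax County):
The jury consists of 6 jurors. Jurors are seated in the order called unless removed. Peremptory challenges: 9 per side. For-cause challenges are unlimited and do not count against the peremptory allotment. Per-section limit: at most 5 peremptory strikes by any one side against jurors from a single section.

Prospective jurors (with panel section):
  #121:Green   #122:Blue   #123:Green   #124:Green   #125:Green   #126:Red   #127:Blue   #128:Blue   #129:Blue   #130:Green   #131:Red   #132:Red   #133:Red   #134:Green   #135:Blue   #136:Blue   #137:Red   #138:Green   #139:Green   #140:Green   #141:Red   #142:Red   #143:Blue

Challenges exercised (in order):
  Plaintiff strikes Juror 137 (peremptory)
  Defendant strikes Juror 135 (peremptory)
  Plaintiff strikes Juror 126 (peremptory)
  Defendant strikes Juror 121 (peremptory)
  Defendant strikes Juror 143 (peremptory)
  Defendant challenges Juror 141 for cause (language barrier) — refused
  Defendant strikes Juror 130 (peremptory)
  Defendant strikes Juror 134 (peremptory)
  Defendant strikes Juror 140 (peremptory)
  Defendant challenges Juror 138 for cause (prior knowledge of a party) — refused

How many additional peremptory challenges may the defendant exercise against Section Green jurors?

Defendant peremptories so far: #135, #121, #143, #130, #134, #140 — 6 of 9 used, 3 left overall.
Against Section Green: #121, #130, #134, #140 — 4 used; per-section cap 5 leaves 1.
Binding limit: min(3, 1) = 1.

1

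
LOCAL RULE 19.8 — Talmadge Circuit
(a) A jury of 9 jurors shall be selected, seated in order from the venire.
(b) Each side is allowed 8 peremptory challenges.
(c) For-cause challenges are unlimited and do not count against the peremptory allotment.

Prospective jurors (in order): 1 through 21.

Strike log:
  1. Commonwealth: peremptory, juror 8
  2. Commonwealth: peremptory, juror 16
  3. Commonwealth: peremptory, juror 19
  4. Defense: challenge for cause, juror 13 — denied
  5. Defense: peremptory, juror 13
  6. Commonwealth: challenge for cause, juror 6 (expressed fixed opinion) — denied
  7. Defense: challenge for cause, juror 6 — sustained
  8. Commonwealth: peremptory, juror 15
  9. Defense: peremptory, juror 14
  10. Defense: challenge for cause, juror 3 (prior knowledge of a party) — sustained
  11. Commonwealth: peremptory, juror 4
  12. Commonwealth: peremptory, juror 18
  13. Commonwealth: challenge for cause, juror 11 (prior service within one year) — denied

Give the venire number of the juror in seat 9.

17

Removed: #3, #4, #6, #8, #13, #14, #15, #16, #18, #19. (#11 stays — for-cause denied.)
Seating in order: seats 1–9 → #1, #2, #5, #7, #9, #10, #11, #12, #17.
So seat 9 is #17.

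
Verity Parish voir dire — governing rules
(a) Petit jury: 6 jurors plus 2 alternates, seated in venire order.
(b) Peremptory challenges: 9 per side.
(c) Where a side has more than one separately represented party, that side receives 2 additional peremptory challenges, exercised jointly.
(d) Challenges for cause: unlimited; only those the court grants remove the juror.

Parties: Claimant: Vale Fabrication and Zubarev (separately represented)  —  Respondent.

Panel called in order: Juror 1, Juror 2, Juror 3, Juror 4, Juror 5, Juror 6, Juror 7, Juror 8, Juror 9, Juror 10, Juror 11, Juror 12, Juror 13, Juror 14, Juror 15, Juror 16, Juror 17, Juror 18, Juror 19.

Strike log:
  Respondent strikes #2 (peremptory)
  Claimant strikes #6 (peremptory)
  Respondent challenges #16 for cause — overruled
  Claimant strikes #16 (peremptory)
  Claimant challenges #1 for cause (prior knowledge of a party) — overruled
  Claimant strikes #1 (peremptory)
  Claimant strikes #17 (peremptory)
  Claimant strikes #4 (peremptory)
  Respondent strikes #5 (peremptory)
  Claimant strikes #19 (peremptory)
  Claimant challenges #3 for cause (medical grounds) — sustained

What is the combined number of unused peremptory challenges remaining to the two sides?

Claimant allotment: 9 base + 2 multi-party = 11. Respondent allotment: 9.
Claimant peremptories used: #6, #16, #1, #17, #4, #19 — 6 (for-cause on #1, #3 don't count).
Respondent peremptories used: #2, #5 — 2 (the for-cause on #16 doesn't count).
Remaining: (11 − 6) + (9 − 2) = 12.

12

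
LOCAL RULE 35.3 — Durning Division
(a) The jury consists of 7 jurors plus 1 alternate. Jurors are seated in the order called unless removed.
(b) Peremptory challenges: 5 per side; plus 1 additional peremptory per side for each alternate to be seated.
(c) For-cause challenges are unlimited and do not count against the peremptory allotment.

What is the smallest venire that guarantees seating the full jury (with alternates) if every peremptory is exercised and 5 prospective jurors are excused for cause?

Seats to fill: 7 + 1 alternates = 8.
Peremptories: 5 + 1×1 = 6 per side × 2 sides = 12.
For-cause removals: 5.
Minimum venire: 8 + 12 + 5 = 25.

25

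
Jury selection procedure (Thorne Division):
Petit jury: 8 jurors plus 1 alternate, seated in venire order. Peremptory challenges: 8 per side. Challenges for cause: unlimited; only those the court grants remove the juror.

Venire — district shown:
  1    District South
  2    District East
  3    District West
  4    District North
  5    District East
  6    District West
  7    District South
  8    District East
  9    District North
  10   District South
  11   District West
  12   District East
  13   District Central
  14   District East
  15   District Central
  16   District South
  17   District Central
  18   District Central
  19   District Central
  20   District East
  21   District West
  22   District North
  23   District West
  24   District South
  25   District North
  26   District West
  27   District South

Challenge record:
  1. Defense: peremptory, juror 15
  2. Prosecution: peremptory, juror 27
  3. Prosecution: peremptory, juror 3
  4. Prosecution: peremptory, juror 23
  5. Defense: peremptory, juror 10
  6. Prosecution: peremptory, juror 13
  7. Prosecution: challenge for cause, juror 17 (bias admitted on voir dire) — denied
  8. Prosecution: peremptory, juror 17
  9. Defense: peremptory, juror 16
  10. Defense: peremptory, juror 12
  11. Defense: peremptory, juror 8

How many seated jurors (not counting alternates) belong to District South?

2

Removed: #3, #8, #10, #12, #13, #15, #16, #17, #23, #27.
Seated jurors 1–8: #1, #2, #4, #5, #6, #7, #9, #11 (alternates #14 not counted).
Of those, in District South: #1, #7 → 2.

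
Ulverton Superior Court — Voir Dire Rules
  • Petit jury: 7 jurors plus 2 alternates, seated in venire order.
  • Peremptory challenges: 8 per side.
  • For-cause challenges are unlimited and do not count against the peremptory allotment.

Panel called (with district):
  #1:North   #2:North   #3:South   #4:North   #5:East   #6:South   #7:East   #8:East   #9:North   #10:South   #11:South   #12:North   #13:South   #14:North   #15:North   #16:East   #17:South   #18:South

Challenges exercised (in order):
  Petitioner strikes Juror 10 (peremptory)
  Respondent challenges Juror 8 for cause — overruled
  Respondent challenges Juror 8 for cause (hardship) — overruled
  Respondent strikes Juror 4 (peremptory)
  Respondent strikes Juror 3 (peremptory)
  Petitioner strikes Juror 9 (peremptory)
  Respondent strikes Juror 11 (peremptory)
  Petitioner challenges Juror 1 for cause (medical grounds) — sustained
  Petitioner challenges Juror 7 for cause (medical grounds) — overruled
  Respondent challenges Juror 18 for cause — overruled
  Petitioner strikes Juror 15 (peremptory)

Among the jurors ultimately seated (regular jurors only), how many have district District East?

Removed: #1, #3, #4, #9, #10, #11, #15.
Seated jurors 1–7: #2, #5, #6, #7, #8, #12, #13 (alternates #14, #16 not counted).
Of those, in District East: #5, #7, #8 → 3.

3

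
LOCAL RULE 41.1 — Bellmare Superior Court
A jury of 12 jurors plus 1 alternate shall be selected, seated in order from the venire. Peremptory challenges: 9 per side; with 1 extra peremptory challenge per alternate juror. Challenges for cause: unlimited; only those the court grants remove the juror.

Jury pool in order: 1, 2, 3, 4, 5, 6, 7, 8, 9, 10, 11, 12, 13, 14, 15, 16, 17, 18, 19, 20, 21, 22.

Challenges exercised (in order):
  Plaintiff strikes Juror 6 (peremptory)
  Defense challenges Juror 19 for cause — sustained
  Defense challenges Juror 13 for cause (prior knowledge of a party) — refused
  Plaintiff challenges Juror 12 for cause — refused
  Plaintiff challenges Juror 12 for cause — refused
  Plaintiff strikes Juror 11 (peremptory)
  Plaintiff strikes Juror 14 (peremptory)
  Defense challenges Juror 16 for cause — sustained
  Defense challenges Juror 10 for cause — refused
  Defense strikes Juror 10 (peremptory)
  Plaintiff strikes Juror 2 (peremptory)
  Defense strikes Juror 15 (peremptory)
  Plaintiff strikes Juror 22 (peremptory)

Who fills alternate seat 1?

21

Removed: #2, #6, #10, #11, #14, #15, #16, #19, #22. (#12, #13 stay — for-cause denied.)
Seating in order: seats 1–12 → #1, #3, #4, #5, #7, #8, #9, #12, #13, #17, #18, #20; alternates → #21.
So alternate 1 is #21.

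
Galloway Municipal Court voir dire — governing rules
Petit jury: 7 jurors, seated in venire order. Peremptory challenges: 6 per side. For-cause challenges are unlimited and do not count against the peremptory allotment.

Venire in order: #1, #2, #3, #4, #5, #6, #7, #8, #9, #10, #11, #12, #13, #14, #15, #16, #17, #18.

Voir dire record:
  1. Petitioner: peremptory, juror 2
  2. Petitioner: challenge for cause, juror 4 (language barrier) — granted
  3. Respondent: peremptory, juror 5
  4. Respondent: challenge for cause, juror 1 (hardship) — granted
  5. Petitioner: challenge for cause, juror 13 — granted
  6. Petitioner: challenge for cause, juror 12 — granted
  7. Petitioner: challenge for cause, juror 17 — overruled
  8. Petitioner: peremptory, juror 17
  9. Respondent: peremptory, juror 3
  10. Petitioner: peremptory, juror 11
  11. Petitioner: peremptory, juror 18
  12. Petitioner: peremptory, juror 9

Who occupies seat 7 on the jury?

Removed: #1, #2, #3, #4, #5, #9, #11, #12, #13, #17, #18.
Seating in order: seats 1–7 → #6, #7, #8, #10, #14, #15, #16.
So seat 7 is #16.

16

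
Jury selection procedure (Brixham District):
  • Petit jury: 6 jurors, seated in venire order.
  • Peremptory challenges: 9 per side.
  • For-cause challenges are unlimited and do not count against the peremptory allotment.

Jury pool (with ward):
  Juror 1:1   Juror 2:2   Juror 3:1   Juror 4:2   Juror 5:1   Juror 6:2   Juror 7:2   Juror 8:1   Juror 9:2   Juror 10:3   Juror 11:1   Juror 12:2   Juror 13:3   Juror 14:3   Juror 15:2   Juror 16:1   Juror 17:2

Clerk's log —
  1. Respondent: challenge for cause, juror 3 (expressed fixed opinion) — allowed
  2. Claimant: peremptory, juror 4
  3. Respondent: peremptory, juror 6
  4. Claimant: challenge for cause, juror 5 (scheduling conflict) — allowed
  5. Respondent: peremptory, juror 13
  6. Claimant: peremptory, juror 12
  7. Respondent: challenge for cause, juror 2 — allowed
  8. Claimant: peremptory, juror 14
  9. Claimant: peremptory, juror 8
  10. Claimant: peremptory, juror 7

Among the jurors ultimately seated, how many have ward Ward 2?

Removed: #2, #3, #4, #5, #6, #7, #8, #12, #13, #14.
Seated jurors 1–6: #1, #9, #10, #11, #15, #16.
Of those, in Ward 2: #9, #15 → 2.

2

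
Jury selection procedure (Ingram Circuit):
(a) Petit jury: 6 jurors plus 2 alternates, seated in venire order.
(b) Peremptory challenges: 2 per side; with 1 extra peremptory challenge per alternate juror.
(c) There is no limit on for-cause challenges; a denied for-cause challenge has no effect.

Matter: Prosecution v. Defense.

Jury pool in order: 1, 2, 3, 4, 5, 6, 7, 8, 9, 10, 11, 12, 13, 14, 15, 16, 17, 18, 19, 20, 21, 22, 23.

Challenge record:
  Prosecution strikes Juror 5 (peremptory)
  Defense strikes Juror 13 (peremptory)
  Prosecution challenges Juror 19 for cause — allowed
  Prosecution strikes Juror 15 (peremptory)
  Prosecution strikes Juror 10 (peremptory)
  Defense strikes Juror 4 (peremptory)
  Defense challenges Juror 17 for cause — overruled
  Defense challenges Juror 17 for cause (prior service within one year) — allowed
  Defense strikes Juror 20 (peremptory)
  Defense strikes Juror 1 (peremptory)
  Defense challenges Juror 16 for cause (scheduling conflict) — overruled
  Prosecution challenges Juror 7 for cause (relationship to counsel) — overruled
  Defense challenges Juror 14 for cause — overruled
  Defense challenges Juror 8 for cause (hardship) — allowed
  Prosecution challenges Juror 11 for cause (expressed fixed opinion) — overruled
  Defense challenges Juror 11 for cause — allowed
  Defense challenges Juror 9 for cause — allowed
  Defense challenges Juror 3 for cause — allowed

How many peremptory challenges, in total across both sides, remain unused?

Prosecution allotment: 2 base + 1 × 2 alternates = 4. Defense allotment: 2 base + 1 × 2 alternates = 4.
Prosecution peremptories used: #5, #15, #10 — 3 (for-cause on #19, #7, #11 don't count).
Defense peremptories used: #13, #4, #20, #1 — 4 (for-cause on #17, #17, #16, #14, #8, #11, #9, #3 don't count).
Remaining: (4 − 3) + (4 − 4) = 1.

1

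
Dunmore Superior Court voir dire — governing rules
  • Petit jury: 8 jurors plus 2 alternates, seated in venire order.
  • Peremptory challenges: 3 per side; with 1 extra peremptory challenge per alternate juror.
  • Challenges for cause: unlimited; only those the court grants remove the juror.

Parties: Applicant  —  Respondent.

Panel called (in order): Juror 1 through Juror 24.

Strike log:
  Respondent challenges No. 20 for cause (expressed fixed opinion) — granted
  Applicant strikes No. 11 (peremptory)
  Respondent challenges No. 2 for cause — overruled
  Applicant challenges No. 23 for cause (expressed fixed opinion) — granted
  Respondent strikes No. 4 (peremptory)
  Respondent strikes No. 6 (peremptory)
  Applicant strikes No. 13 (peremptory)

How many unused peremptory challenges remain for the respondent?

Respondent allotment: 3 base + 1 × 2 alternates = 5.
Respondent peremptories used: #4, #6 — 2 (for-cause on #20, #2 don't count).
Remaining: 5 − 2 = 3.

3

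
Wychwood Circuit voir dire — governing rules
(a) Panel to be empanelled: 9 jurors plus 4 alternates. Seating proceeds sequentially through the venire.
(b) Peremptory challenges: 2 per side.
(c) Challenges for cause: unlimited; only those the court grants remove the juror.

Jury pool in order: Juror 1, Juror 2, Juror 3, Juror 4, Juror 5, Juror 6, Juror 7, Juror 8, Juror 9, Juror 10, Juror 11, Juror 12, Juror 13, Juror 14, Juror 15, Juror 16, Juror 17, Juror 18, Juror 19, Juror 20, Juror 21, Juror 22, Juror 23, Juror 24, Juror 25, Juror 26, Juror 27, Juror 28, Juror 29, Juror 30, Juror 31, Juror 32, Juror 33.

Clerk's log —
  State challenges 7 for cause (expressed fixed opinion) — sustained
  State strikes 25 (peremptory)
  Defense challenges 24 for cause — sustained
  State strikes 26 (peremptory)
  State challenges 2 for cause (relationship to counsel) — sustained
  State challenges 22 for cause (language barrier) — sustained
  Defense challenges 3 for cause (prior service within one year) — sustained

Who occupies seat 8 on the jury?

Removed: #2, #3, #7, #22, #24, #25, #26.
Filling seats in venire order through position 8: #1, #4, #5, #6, #8, #9, #10, #11.
So seat 8 is #11.

11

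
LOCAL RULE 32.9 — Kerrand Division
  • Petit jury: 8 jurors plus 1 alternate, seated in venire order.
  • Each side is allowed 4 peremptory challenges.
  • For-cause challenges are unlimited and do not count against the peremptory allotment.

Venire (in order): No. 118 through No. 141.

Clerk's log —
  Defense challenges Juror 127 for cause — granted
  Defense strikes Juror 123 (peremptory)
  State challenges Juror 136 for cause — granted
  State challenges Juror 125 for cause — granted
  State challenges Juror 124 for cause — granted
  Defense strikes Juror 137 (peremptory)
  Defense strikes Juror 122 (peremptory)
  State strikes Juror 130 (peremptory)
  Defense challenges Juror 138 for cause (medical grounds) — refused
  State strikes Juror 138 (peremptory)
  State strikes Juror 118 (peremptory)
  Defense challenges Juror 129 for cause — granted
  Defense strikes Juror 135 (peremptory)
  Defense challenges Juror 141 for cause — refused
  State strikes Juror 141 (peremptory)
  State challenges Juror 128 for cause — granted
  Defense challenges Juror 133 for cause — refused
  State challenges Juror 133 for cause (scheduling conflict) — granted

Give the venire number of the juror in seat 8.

139

Removed: #118, #122, #123, #124, #125, #127, #128, #129, #130, #133, #135, #136, #137, #138, #141.
Seating in order: seats 1–8 → #119, #120, #121, #126, #131, #132, #134, #139; alternates → #140.
So seat 8 is #139.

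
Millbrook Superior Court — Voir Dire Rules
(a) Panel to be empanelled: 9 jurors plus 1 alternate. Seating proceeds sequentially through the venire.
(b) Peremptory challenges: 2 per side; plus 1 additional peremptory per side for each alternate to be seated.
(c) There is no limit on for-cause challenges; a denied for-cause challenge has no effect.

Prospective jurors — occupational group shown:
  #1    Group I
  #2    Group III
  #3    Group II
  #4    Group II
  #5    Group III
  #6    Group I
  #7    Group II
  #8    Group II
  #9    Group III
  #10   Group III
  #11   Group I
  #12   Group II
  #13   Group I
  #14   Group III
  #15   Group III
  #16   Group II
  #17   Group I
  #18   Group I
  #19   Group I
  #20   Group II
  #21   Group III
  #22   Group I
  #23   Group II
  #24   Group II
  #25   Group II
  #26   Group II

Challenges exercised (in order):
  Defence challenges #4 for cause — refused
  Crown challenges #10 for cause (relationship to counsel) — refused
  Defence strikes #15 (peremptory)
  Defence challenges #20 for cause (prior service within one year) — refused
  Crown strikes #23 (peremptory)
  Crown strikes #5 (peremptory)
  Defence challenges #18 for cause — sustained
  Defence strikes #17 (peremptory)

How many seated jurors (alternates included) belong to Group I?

Removed: #5, #15, #17, #18, #23.
Seated (10 incl. alternates): #1, #2, #3, #4, #6, #7, #8, #9, #10, #11.
Of those, in Group I: #1, #6, #11 → 3.

3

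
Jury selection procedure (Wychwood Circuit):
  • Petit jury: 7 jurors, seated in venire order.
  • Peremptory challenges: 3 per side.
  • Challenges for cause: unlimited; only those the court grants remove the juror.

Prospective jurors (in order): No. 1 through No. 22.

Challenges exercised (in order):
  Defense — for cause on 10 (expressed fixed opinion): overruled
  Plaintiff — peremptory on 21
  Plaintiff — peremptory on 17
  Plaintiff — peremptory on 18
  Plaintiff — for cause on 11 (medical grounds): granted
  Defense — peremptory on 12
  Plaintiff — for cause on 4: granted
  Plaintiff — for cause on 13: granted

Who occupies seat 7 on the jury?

8

Removed: #4, #11, #12, #13, #17, #18, #21. (#10 stays — for-cause denied.)
Seating in order: seats 1–7 → #1, #2, #3, #5, #6, #7, #8.
So seat 7 is #8.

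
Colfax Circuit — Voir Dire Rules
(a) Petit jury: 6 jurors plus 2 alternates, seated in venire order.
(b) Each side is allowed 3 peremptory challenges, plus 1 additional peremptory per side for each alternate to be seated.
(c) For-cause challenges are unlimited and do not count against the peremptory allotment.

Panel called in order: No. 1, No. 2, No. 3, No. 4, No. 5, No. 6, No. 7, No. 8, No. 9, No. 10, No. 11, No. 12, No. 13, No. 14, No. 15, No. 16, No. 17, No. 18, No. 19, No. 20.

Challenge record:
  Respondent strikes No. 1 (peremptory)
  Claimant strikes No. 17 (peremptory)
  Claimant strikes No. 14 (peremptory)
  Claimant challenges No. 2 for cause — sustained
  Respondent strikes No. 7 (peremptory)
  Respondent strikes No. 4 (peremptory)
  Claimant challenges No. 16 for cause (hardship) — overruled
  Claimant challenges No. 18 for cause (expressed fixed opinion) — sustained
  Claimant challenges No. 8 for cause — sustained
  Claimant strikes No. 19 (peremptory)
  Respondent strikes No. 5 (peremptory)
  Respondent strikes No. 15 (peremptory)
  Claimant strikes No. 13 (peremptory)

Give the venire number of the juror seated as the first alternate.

Removed: #1, #2, #4, #5, #7, #8, #13, #14, #15, #17, #18, #19. (#16 stays — for-cause denied.)
Filling seats in venire order through position 7: #3, #6, #9, #10, #11, #12, #16.
So alternate 1 is #16.

16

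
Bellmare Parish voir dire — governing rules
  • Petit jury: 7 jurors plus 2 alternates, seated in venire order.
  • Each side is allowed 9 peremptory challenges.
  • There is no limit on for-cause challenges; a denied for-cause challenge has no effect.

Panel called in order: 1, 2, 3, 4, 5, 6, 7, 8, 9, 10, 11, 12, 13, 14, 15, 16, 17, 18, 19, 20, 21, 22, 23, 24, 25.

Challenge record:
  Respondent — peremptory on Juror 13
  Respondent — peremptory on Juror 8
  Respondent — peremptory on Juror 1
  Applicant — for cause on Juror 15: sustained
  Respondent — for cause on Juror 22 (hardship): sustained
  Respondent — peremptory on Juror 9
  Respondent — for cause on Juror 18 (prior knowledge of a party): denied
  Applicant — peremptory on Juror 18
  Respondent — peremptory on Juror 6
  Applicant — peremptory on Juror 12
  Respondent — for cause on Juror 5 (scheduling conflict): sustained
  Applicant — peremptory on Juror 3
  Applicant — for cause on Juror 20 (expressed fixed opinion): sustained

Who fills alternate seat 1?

17

Removed: #1, #3, #5, #6, #8, #9, #12, #13, #15, #18, #20, #22.
Filling seats in venire order through position 8: #2, #4, #7, #10, #11, #14, #16, #17.
So alternate 1 is #17.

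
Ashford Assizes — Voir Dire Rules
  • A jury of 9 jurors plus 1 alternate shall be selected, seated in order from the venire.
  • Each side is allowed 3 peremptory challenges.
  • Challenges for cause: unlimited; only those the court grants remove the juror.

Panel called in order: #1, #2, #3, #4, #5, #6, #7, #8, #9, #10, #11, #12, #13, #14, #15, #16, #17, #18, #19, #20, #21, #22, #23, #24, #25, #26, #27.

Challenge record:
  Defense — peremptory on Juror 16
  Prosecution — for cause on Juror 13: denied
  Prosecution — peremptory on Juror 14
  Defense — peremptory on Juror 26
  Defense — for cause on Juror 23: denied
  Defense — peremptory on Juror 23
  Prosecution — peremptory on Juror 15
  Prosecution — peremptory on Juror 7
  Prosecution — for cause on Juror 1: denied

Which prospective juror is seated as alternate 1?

11

Removed: #7, #14, #15, #16, #23, #26. (#1, #13 stay — for-cause denied.)
Seating in order: seats 1–9 → #1, #2, #3, #4, #5, #6, #8, #9, #10; alternates → #11.
So alternate 1 is #11.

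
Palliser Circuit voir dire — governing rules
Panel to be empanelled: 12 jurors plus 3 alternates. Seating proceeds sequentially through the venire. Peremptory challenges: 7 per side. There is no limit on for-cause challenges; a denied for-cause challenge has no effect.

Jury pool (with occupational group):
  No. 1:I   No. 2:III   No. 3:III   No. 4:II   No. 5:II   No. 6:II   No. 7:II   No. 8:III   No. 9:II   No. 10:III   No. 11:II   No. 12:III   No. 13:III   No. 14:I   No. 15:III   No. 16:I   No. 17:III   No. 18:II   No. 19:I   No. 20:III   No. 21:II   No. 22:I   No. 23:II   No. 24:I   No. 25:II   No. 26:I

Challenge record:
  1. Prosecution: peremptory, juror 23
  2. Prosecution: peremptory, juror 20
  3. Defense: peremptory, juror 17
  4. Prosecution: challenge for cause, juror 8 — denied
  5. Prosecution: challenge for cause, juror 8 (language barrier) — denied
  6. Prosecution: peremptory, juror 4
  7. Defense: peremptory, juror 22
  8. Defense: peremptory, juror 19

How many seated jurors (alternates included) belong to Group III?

7

Removed: #4, #17, #19, #20, #22, #23.
Seated (15 incl. alternates): #1, #2, #3, #5, #6, #7, #8, #9, #10, #11, #12, #13, #14, #15, #16.
Of those, in Group III: #2, #3, #8, #10, #12, #13, #15 → 7.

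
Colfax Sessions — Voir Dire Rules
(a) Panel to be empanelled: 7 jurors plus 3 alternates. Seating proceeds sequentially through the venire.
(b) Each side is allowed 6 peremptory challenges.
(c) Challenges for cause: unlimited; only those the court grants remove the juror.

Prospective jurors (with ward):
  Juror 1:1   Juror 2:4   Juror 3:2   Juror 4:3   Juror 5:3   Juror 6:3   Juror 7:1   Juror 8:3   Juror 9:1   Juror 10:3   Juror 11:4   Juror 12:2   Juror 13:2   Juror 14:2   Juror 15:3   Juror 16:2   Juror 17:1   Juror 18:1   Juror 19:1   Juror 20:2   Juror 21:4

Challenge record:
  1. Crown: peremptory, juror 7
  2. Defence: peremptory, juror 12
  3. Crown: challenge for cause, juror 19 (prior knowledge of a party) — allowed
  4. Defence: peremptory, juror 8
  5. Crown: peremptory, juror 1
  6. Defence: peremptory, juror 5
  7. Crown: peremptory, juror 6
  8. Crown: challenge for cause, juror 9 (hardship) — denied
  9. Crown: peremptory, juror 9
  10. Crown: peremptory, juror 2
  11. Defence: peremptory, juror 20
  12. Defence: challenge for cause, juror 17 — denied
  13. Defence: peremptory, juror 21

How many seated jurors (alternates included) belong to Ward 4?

1

Removed: #1, #2, #5, #6, #7, #8, #9, #12, #19, #20, #21.
Seated (10 incl. alternates): #3, #4, #10, #11, #13, #14, #15, #16, #17, #18.
Of those, in Ward 4: #11 → 1.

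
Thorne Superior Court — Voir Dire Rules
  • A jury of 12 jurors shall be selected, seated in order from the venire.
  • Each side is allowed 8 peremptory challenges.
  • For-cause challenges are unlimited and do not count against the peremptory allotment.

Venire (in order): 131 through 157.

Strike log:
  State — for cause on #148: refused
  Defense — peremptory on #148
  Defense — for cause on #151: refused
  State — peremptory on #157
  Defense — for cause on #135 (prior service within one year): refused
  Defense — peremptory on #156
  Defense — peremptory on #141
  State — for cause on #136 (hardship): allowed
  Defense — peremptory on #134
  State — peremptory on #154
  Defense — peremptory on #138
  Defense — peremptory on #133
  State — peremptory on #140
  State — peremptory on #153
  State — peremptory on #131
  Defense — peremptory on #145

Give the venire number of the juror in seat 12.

Removed: #131, #133, #134, #136, #138, #140, #141, #145, #148, #153, #154, #156, #157. (#135, #151 stay — for-cause denied.)
Seating in order: seats 1–12 → #132, #135, #137, #139, #142, #143, #144, #146, #147, #149, #150, #151.
So seat 12 is #151.

151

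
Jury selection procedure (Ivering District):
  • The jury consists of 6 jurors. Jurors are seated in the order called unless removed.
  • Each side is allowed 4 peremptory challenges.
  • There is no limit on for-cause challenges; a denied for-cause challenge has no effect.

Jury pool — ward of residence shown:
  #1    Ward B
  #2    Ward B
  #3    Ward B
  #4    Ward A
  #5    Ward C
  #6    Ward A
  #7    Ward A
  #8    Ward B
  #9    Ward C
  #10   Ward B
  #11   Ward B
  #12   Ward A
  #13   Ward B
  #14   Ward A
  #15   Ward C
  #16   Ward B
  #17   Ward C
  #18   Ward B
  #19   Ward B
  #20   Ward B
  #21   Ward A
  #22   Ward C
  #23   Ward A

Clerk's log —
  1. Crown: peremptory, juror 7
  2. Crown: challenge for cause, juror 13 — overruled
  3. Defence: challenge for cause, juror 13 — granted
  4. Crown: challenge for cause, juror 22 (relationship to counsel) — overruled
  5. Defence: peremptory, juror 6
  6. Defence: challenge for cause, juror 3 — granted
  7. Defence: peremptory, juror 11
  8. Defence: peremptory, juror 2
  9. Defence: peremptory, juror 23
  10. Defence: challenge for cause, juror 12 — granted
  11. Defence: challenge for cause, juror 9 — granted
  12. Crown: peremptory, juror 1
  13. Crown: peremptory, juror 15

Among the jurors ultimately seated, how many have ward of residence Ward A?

2

Removed: #1, #2, #3, #6, #7, #9, #11, #12, #13, #15, #23.
Seated jurors 1–6: #4, #5, #8, #10, #14, #16.
Of those, in Ward A: #4, #14 → 2.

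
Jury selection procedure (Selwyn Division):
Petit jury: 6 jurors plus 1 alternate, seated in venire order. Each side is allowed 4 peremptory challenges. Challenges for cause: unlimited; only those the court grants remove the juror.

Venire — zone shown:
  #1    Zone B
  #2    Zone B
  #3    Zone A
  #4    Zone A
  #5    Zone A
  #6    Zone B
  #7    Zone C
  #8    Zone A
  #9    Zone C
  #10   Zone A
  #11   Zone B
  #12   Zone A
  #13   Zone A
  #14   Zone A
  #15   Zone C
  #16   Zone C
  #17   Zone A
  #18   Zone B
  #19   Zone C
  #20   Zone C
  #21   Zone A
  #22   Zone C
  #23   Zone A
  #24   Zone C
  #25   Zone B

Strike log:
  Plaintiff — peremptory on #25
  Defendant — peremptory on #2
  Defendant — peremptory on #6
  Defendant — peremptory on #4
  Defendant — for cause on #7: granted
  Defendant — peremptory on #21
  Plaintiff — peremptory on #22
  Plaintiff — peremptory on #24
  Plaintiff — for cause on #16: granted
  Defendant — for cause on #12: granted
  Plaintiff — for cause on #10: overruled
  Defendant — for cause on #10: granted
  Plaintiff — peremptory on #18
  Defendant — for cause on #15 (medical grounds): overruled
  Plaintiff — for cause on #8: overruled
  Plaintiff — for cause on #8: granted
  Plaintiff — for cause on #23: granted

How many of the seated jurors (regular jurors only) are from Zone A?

Removed: #2, #4, #6, #7, #8, #10, #12, #16, #18, #21, #22, #23, #24, #25.
Seated jurors 1–6: #1, #3, #5, #9, #11, #13 (alternates #14 not counted).
Of those, in Zone A: #3, #5, #13 → 3.

3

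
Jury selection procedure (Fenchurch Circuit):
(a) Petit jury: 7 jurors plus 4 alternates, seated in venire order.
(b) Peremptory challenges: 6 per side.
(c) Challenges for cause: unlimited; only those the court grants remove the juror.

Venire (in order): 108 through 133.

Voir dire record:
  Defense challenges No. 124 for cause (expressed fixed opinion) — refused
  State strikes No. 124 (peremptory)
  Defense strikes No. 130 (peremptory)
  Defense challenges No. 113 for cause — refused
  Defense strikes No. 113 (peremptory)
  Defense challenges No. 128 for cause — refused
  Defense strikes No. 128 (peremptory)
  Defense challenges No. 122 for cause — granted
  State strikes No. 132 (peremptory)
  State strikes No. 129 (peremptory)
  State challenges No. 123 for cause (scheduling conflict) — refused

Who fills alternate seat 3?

118

Removed: #113, #122, #124, #128, #129, #130, #132. (#123 stays — for-cause denied.)
Seating in order: seats 1–7 → #108, #109, #110, #111, #112, #114, #115; alternates → #116, #117, #118, #119.
So alternate 3 is #118.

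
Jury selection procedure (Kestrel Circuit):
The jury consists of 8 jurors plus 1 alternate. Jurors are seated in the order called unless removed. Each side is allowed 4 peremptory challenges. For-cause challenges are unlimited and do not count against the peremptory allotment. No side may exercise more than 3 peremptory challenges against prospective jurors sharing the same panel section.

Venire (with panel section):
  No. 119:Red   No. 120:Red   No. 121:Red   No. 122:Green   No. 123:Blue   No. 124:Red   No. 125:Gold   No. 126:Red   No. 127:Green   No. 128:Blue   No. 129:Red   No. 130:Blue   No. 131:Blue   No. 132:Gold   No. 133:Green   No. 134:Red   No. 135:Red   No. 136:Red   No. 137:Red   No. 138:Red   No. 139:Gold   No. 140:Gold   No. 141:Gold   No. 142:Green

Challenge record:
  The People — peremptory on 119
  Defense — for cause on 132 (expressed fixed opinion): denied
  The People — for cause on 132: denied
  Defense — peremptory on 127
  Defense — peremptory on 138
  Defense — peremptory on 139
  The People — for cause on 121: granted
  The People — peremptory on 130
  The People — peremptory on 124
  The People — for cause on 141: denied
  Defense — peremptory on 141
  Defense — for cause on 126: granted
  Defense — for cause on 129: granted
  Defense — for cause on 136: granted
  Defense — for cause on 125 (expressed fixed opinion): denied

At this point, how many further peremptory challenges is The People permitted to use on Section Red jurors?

1

The People peremptories so far: #119, #130, #124 — 3 of 4 used, 1 left overall.
Against Section Red: #119, #124 — 2 used; per-section cap 3 leaves 1.
Binding limit: min(1, 1) = 1.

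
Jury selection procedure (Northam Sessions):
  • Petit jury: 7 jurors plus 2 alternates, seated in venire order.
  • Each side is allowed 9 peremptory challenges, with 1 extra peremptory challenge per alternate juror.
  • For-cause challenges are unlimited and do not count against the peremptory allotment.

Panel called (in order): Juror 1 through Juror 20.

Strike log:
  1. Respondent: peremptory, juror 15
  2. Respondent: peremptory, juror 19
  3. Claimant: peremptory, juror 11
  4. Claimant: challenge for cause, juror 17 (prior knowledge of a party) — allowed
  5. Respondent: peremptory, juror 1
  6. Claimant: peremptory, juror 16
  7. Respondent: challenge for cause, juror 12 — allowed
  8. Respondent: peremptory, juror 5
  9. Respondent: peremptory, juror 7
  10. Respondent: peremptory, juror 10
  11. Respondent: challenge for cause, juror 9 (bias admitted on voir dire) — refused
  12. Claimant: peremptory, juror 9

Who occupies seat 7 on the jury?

Removed: #1, #5, #7, #9, #10, #11, #12, #15, #16, #17, #19.
Seating in order: seats 1–7 → #2, #3, #4, #6, #8, #13, #14; alternates → #18, #20.
So seat 7 is #14.

14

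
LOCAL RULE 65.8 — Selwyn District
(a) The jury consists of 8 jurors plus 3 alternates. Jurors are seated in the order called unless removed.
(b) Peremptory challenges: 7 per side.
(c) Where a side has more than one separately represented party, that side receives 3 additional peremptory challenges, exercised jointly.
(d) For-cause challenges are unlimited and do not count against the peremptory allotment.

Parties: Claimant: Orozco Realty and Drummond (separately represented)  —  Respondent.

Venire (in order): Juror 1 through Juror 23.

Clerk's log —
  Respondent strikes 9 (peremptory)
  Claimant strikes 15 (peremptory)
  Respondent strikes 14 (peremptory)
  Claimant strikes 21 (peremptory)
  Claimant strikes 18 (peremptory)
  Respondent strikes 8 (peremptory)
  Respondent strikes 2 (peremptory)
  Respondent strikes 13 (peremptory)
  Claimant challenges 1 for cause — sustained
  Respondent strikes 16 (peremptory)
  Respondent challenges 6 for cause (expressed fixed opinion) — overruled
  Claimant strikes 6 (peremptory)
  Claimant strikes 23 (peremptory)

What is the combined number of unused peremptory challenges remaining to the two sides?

Claimant allotment: 7 base + 3 multi-party = 10. Respondent allotment: 7.
Claimant peremptories used: #15, #21, #18, #6, #23 — 5 (the for-cause on #1 doesn't count).
Respondent peremptories used: #9, #14, #8, #2, #13, #16 — 6 (the for-cause on #6 doesn't count).
Remaining: (10 − 5) + (7 − 6) = 6.

6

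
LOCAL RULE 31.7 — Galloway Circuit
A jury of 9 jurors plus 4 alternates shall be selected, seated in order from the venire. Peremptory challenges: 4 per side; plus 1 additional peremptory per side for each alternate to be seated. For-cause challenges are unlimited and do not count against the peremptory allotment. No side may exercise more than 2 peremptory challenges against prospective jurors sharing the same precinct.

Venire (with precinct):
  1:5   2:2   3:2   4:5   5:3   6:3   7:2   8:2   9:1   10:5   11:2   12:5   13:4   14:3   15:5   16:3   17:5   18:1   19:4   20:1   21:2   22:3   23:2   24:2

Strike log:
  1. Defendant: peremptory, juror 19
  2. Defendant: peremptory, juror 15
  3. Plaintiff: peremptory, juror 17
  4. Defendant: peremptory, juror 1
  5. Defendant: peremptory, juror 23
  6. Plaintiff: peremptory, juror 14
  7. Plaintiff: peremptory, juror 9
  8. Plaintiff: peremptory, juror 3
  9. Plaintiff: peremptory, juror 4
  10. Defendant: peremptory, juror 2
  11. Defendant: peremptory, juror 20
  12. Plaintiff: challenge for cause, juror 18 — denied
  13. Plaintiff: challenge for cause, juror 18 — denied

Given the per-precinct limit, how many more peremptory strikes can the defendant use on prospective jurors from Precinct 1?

1

Defendant peremptories so far: #19, #15, #1, #23, #2, #20 — 6 of 8 used, 2 left overall.
Against Precinct 1: #20 — 1 used; per-precinct cap 2 leaves 1.
Binding limit: min(2, 1) = 1.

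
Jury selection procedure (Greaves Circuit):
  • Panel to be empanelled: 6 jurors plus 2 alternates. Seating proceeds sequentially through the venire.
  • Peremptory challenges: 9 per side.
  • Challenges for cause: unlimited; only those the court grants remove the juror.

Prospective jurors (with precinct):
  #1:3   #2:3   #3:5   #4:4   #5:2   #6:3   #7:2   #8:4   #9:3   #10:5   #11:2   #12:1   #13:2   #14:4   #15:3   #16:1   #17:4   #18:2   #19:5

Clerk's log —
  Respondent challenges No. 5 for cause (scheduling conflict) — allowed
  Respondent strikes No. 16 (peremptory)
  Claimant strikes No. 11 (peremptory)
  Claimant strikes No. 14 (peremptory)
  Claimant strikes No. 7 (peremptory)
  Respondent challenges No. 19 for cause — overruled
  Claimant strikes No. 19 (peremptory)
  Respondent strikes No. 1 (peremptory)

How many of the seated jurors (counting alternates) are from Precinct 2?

Removed: #1, #5, #7, #11, #14, #16, #19.
Seated (8 incl. alternates): #2, #3, #4, #6, #8, #9, #10, #12.
None of those are in Precinct 2 → 0.

0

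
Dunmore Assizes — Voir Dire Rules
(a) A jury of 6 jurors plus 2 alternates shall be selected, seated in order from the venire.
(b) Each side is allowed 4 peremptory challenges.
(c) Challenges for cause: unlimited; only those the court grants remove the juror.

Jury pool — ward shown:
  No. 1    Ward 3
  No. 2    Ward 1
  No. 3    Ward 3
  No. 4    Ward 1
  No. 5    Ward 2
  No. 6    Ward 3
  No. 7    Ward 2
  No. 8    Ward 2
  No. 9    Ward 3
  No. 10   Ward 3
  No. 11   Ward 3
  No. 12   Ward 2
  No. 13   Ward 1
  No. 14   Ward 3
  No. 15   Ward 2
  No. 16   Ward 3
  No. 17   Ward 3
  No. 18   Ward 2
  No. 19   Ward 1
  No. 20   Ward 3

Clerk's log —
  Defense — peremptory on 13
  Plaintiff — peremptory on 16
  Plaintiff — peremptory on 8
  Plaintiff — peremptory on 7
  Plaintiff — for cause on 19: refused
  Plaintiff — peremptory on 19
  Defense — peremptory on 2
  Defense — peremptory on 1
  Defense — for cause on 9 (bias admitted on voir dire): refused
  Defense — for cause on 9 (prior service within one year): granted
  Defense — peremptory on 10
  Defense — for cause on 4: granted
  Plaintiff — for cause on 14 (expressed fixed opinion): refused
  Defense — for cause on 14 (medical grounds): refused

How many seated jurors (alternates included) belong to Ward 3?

5

Removed: #1, #2, #4, #7, #8, #9, #10, #13, #16, #19.
Seated (8 incl. alternates): #3, #5, #6, #11, #12, #14, #15, #17.
Of those, in Ward 3: #3, #6, #11, #14, #17 → 5.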